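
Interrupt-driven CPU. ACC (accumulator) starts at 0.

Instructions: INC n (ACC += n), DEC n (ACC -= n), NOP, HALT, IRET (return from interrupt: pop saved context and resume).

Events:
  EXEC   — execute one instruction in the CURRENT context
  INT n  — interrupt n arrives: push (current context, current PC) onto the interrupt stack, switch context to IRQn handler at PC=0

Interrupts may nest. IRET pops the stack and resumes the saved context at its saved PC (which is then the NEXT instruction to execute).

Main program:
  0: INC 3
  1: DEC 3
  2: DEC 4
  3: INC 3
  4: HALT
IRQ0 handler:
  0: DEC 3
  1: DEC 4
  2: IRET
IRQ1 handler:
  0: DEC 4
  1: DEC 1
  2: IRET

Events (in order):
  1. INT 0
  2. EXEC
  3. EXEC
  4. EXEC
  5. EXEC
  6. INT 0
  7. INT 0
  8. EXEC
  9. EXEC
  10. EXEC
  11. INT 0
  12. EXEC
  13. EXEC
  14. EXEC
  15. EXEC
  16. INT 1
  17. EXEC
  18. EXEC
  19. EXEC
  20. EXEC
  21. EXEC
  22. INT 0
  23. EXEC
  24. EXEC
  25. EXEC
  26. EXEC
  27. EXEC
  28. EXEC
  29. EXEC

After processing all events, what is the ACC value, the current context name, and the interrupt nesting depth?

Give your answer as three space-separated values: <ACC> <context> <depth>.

Event 1 (INT 0): INT 0 arrives: push (MAIN, PC=0), enter IRQ0 at PC=0 (depth now 1)
Event 2 (EXEC): [IRQ0] PC=0: DEC 3 -> ACC=-3
Event 3 (EXEC): [IRQ0] PC=1: DEC 4 -> ACC=-7
Event 4 (EXEC): [IRQ0] PC=2: IRET -> resume MAIN at PC=0 (depth now 0)
Event 5 (EXEC): [MAIN] PC=0: INC 3 -> ACC=-4
Event 6 (INT 0): INT 0 arrives: push (MAIN, PC=1), enter IRQ0 at PC=0 (depth now 1)
Event 7 (INT 0): INT 0 arrives: push (IRQ0, PC=0), enter IRQ0 at PC=0 (depth now 2)
Event 8 (EXEC): [IRQ0] PC=0: DEC 3 -> ACC=-7
Event 9 (EXEC): [IRQ0] PC=1: DEC 4 -> ACC=-11
Event 10 (EXEC): [IRQ0] PC=2: IRET -> resume IRQ0 at PC=0 (depth now 1)
Event 11 (INT 0): INT 0 arrives: push (IRQ0, PC=0), enter IRQ0 at PC=0 (depth now 2)
Event 12 (EXEC): [IRQ0] PC=0: DEC 3 -> ACC=-14
Event 13 (EXEC): [IRQ0] PC=1: DEC 4 -> ACC=-18
Event 14 (EXEC): [IRQ0] PC=2: IRET -> resume IRQ0 at PC=0 (depth now 1)
Event 15 (EXEC): [IRQ0] PC=0: DEC 3 -> ACC=-21
Event 16 (INT 1): INT 1 arrives: push (IRQ0, PC=1), enter IRQ1 at PC=0 (depth now 2)
Event 17 (EXEC): [IRQ1] PC=0: DEC 4 -> ACC=-25
Event 18 (EXEC): [IRQ1] PC=1: DEC 1 -> ACC=-26
Event 19 (EXEC): [IRQ1] PC=2: IRET -> resume IRQ0 at PC=1 (depth now 1)
Event 20 (EXEC): [IRQ0] PC=1: DEC 4 -> ACC=-30
Event 21 (EXEC): [IRQ0] PC=2: IRET -> resume MAIN at PC=1 (depth now 0)
Event 22 (INT 0): INT 0 arrives: push (MAIN, PC=1), enter IRQ0 at PC=0 (depth now 1)
Event 23 (EXEC): [IRQ0] PC=0: DEC 3 -> ACC=-33
Event 24 (EXEC): [IRQ0] PC=1: DEC 4 -> ACC=-37
Event 25 (EXEC): [IRQ0] PC=2: IRET -> resume MAIN at PC=1 (depth now 0)
Event 26 (EXEC): [MAIN] PC=1: DEC 3 -> ACC=-40
Event 27 (EXEC): [MAIN] PC=2: DEC 4 -> ACC=-44
Event 28 (EXEC): [MAIN] PC=3: INC 3 -> ACC=-41
Event 29 (EXEC): [MAIN] PC=4: HALT

Answer: -41 MAIN 0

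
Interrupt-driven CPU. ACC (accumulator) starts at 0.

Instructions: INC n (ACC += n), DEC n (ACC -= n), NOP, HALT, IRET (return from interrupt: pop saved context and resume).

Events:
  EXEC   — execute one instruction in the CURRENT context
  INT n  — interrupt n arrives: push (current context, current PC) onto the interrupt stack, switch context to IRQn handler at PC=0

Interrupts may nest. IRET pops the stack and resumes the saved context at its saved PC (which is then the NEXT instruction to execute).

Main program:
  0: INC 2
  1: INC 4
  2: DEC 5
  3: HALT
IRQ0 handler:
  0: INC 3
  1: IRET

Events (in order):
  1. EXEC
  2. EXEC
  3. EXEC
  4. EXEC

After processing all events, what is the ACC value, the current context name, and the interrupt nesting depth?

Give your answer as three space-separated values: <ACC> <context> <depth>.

Event 1 (EXEC): [MAIN] PC=0: INC 2 -> ACC=2
Event 2 (EXEC): [MAIN] PC=1: INC 4 -> ACC=6
Event 3 (EXEC): [MAIN] PC=2: DEC 5 -> ACC=1
Event 4 (EXEC): [MAIN] PC=3: HALT

Answer: 1 MAIN 0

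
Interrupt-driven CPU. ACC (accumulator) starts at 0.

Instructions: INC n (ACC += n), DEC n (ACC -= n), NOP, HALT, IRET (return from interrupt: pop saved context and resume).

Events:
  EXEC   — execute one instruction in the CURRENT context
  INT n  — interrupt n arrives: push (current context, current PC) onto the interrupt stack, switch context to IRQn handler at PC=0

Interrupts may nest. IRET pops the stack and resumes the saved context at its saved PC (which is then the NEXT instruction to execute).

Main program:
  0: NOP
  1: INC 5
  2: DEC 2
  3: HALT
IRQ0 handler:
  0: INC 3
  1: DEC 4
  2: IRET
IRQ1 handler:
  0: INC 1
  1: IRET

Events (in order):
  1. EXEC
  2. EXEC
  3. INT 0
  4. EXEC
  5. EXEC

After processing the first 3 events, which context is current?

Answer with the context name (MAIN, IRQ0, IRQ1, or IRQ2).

Event 1 (EXEC): [MAIN] PC=0: NOP
Event 2 (EXEC): [MAIN] PC=1: INC 5 -> ACC=5
Event 3 (INT 0): INT 0 arrives: push (MAIN, PC=2), enter IRQ0 at PC=0 (depth now 1)

Answer: IRQ0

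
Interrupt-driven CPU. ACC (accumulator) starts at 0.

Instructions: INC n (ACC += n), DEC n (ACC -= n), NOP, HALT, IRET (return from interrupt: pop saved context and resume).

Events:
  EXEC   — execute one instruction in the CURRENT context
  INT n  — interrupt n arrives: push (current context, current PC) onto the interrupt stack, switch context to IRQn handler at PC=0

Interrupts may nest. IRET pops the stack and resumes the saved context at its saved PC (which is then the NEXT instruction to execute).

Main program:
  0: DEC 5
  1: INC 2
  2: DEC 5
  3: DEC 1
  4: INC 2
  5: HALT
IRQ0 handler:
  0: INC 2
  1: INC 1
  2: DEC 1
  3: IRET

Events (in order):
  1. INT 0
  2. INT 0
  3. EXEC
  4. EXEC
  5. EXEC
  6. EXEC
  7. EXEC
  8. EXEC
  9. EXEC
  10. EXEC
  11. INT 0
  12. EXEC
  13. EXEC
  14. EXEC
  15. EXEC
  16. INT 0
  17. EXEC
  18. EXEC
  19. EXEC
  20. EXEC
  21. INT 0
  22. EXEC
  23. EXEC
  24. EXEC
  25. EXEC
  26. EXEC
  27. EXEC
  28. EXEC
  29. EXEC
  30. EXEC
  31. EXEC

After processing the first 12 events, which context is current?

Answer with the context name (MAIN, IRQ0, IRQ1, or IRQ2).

Event 1 (INT 0): INT 0 arrives: push (MAIN, PC=0), enter IRQ0 at PC=0 (depth now 1)
Event 2 (INT 0): INT 0 arrives: push (IRQ0, PC=0), enter IRQ0 at PC=0 (depth now 2)
Event 3 (EXEC): [IRQ0] PC=0: INC 2 -> ACC=2
Event 4 (EXEC): [IRQ0] PC=1: INC 1 -> ACC=3
Event 5 (EXEC): [IRQ0] PC=2: DEC 1 -> ACC=2
Event 6 (EXEC): [IRQ0] PC=3: IRET -> resume IRQ0 at PC=0 (depth now 1)
Event 7 (EXEC): [IRQ0] PC=0: INC 2 -> ACC=4
Event 8 (EXEC): [IRQ0] PC=1: INC 1 -> ACC=5
Event 9 (EXEC): [IRQ0] PC=2: DEC 1 -> ACC=4
Event 10 (EXEC): [IRQ0] PC=3: IRET -> resume MAIN at PC=0 (depth now 0)
Event 11 (INT 0): INT 0 arrives: push (MAIN, PC=0), enter IRQ0 at PC=0 (depth now 1)
Event 12 (EXEC): [IRQ0] PC=0: INC 2 -> ACC=6

Answer: IRQ0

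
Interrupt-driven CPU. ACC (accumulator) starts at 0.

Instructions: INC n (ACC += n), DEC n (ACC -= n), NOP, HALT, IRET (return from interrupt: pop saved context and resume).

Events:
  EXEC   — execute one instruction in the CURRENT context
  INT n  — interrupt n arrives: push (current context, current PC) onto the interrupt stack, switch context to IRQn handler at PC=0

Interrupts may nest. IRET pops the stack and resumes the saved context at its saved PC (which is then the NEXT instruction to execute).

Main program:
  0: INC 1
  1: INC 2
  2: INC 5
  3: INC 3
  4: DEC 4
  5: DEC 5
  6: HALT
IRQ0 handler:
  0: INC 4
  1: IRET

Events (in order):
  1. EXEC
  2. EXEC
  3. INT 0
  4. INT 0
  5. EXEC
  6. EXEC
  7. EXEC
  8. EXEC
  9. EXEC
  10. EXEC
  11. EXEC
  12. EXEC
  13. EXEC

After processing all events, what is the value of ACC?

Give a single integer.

Answer: 10

Derivation:
Event 1 (EXEC): [MAIN] PC=0: INC 1 -> ACC=1
Event 2 (EXEC): [MAIN] PC=1: INC 2 -> ACC=3
Event 3 (INT 0): INT 0 arrives: push (MAIN, PC=2), enter IRQ0 at PC=0 (depth now 1)
Event 4 (INT 0): INT 0 arrives: push (IRQ0, PC=0), enter IRQ0 at PC=0 (depth now 2)
Event 5 (EXEC): [IRQ0] PC=0: INC 4 -> ACC=7
Event 6 (EXEC): [IRQ0] PC=1: IRET -> resume IRQ0 at PC=0 (depth now 1)
Event 7 (EXEC): [IRQ0] PC=0: INC 4 -> ACC=11
Event 8 (EXEC): [IRQ0] PC=1: IRET -> resume MAIN at PC=2 (depth now 0)
Event 9 (EXEC): [MAIN] PC=2: INC 5 -> ACC=16
Event 10 (EXEC): [MAIN] PC=3: INC 3 -> ACC=19
Event 11 (EXEC): [MAIN] PC=4: DEC 4 -> ACC=15
Event 12 (EXEC): [MAIN] PC=5: DEC 5 -> ACC=10
Event 13 (EXEC): [MAIN] PC=6: HALT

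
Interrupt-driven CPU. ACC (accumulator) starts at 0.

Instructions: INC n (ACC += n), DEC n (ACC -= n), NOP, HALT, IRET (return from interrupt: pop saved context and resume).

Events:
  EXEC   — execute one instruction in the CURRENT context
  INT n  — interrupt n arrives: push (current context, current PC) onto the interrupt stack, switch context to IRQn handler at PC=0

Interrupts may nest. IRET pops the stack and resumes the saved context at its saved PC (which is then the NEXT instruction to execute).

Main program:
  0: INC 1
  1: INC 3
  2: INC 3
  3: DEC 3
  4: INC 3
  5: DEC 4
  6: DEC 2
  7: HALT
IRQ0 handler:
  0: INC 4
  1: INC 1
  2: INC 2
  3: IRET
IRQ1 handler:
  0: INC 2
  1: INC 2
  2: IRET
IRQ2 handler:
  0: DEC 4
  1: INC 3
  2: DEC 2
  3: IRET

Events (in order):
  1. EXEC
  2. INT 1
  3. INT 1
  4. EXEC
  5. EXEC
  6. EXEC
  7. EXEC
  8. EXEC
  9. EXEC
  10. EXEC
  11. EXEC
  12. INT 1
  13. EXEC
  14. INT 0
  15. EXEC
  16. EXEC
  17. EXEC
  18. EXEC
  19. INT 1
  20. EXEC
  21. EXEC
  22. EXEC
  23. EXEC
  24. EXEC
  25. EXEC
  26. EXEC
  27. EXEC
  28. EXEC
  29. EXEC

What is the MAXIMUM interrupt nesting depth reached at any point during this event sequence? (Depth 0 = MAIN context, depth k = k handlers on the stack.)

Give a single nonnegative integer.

Answer: 2

Derivation:
Event 1 (EXEC): [MAIN] PC=0: INC 1 -> ACC=1 [depth=0]
Event 2 (INT 1): INT 1 arrives: push (MAIN, PC=1), enter IRQ1 at PC=0 (depth now 1) [depth=1]
Event 3 (INT 1): INT 1 arrives: push (IRQ1, PC=0), enter IRQ1 at PC=0 (depth now 2) [depth=2]
Event 4 (EXEC): [IRQ1] PC=0: INC 2 -> ACC=3 [depth=2]
Event 5 (EXEC): [IRQ1] PC=1: INC 2 -> ACC=5 [depth=2]
Event 6 (EXEC): [IRQ1] PC=2: IRET -> resume IRQ1 at PC=0 (depth now 1) [depth=1]
Event 7 (EXEC): [IRQ1] PC=0: INC 2 -> ACC=7 [depth=1]
Event 8 (EXEC): [IRQ1] PC=1: INC 2 -> ACC=9 [depth=1]
Event 9 (EXEC): [IRQ1] PC=2: IRET -> resume MAIN at PC=1 (depth now 0) [depth=0]
Event 10 (EXEC): [MAIN] PC=1: INC 3 -> ACC=12 [depth=0]
Event 11 (EXEC): [MAIN] PC=2: INC 3 -> ACC=15 [depth=0]
Event 12 (INT 1): INT 1 arrives: push (MAIN, PC=3), enter IRQ1 at PC=0 (depth now 1) [depth=1]
Event 13 (EXEC): [IRQ1] PC=0: INC 2 -> ACC=17 [depth=1]
Event 14 (INT 0): INT 0 arrives: push (IRQ1, PC=1), enter IRQ0 at PC=0 (depth now 2) [depth=2]
Event 15 (EXEC): [IRQ0] PC=0: INC 4 -> ACC=21 [depth=2]
Event 16 (EXEC): [IRQ0] PC=1: INC 1 -> ACC=22 [depth=2]
Event 17 (EXEC): [IRQ0] PC=2: INC 2 -> ACC=24 [depth=2]
Event 18 (EXEC): [IRQ0] PC=3: IRET -> resume IRQ1 at PC=1 (depth now 1) [depth=1]
Event 19 (INT 1): INT 1 arrives: push (IRQ1, PC=1), enter IRQ1 at PC=0 (depth now 2) [depth=2]
Event 20 (EXEC): [IRQ1] PC=0: INC 2 -> ACC=26 [depth=2]
Event 21 (EXEC): [IRQ1] PC=1: INC 2 -> ACC=28 [depth=2]
Event 22 (EXEC): [IRQ1] PC=2: IRET -> resume IRQ1 at PC=1 (depth now 1) [depth=1]
Event 23 (EXEC): [IRQ1] PC=1: INC 2 -> ACC=30 [depth=1]
Event 24 (EXEC): [IRQ1] PC=2: IRET -> resume MAIN at PC=3 (depth now 0) [depth=0]
Event 25 (EXEC): [MAIN] PC=3: DEC 3 -> ACC=27 [depth=0]
Event 26 (EXEC): [MAIN] PC=4: INC 3 -> ACC=30 [depth=0]
Event 27 (EXEC): [MAIN] PC=5: DEC 4 -> ACC=26 [depth=0]
Event 28 (EXEC): [MAIN] PC=6: DEC 2 -> ACC=24 [depth=0]
Event 29 (EXEC): [MAIN] PC=7: HALT [depth=0]
Max depth observed: 2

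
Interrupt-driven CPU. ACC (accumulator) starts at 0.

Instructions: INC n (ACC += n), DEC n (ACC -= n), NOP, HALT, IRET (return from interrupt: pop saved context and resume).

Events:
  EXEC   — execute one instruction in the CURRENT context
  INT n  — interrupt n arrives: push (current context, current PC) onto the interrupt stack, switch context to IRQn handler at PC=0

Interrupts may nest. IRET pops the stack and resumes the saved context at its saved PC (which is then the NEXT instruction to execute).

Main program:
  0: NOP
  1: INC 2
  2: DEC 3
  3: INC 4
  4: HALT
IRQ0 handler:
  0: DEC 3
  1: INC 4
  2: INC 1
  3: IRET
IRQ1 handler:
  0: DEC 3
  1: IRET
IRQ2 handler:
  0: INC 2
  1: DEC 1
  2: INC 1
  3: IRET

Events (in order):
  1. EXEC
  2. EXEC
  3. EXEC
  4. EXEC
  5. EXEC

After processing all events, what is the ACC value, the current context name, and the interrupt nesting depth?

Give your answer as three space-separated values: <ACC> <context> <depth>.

Event 1 (EXEC): [MAIN] PC=0: NOP
Event 2 (EXEC): [MAIN] PC=1: INC 2 -> ACC=2
Event 3 (EXEC): [MAIN] PC=2: DEC 3 -> ACC=-1
Event 4 (EXEC): [MAIN] PC=3: INC 4 -> ACC=3
Event 5 (EXEC): [MAIN] PC=4: HALT

Answer: 3 MAIN 0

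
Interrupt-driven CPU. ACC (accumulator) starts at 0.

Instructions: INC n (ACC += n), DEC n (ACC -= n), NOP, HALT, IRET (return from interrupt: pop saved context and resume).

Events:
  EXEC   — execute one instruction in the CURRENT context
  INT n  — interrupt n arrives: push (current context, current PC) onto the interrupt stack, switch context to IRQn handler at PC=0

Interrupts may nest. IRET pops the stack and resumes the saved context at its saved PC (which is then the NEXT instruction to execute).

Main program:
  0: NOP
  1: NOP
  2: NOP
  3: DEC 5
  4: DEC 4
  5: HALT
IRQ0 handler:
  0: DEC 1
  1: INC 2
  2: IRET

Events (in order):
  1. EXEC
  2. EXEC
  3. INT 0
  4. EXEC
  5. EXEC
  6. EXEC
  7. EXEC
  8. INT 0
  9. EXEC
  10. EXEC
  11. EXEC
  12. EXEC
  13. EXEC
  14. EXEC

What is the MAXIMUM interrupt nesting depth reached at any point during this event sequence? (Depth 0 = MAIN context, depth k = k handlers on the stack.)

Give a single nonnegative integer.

Answer: 1

Derivation:
Event 1 (EXEC): [MAIN] PC=0: NOP [depth=0]
Event 2 (EXEC): [MAIN] PC=1: NOP [depth=0]
Event 3 (INT 0): INT 0 arrives: push (MAIN, PC=2), enter IRQ0 at PC=0 (depth now 1) [depth=1]
Event 4 (EXEC): [IRQ0] PC=0: DEC 1 -> ACC=-1 [depth=1]
Event 5 (EXEC): [IRQ0] PC=1: INC 2 -> ACC=1 [depth=1]
Event 6 (EXEC): [IRQ0] PC=2: IRET -> resume MAIN at PC=2 (depth now 0) [depth=0]
Event 7 (EXEC): [MAIN] PC=2: NOP [depth=0]
Event 8 (INT 0): INT 0 arrives: push (MAIN, PC=3), enter IRQ0 at PC=0 (depth now 1) [depth=1]
Event 9 (EXEC): [IRQ0] PC=0: DEC 1 -> ACC=0 [depth=1]
Event 10 (EXEC): [IRQ0] PC=1: INC 2 -> ACC=2 [depth=1]
Event 11 (EXEC): [IRQ0] PC=2: IRET -> resume MAIN at PC=3 (depth now 0) [depth=0]
Event 12 (EXEC): [MAIN] PC=3: DEC 5 -> ACC=-3 [depth=0]
Event 13 (EXEC): [MAIN] PC=4: DEC 4 -> ACC=-7 [depth=0]
Event 14 (EXEC): [MAIN] PC=5: HALT [depth=0]
Max depth observed: 1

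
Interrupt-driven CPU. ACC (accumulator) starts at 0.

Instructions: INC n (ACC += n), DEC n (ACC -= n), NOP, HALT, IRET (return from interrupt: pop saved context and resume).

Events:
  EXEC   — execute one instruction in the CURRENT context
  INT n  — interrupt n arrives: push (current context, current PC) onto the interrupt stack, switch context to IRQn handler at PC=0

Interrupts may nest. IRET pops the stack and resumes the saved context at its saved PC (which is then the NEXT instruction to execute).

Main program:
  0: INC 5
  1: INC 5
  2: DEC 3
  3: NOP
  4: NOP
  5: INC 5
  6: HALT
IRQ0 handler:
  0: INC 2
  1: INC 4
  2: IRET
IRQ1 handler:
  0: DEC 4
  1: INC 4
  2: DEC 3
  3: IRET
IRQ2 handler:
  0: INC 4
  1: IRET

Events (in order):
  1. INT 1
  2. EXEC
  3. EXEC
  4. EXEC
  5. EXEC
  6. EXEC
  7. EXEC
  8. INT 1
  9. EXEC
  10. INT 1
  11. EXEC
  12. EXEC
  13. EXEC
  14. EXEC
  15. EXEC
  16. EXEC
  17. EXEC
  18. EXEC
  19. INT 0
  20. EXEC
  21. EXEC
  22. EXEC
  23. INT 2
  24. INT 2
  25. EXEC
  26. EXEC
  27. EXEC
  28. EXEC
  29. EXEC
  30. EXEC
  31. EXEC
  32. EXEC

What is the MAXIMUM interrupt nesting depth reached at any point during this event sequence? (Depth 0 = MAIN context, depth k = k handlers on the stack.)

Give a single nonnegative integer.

Event 1 (INT 1): INT 1 arrives: push (MAIN, PC=0), enter IRQ1 at PC=0 (depth now 1) [depth=1]
Event 2 (EXEC): [IRQ1] PC=0: DEC 4 -> ACC=-4 [depth=1]
Event 3 (EXEC): [IRQ1] PC=1: INC 4 -> ACC=0 [depth=1]
Event 4 (EXEC): [IRQ1] PC=2: DEC 3 -> ACC=-3 [depth=1]
Event 5 (EXEC): [IRQ1] PC=3: IRET -> resume MAIN at PC=0 (depth now 0) [depth=0]
Event 6 (EXEC): [MAIN] PC=0: INC 5 -> ACC=2 [depth=0]
Event 7 (EXEC): [MAIN] PC=1: INC 5 -> ACC=7 [depth=0]
Event 8 (INT 1): INT 1 arrives: push (MAIN, PC=2), enter IRQ1 at PC=0 (depth now 1) [depth=1]
Event 9 (EXEC): [IRQ1] PC=0: DEC 4 -> ACC=3 [depth=1]
Event 10 (INT 1): INT 1 arrives: push (IRQ1, PC=1), enter IRQ1 at PC=0 (depth now 2) [depth=2]
Event 11 (EXEC): [IRQ1] PC=0: DEC 4 -> ACC=-1 [depth=2]
Event 12 (EXEC): [IRQ1] PC=1: INC 4 -> ACC=3 [depth=2]
Event 13 (EXEC): [IRQ1] PC=2: DEC 3 -> ACC=0 [depth=2]
Event 14 (EXEC): [IRQ1] PC=3: IRET -> resume IRQ1 at PC=1 (depth now 1) [depth=1]
Event 15 (EXEC): [IRQ1] PC=1: INC 4 -> ACC=4 [depth=1]
Event 16 (EXEC): [IRQ1] PC=2: DEC 3 -> ACC=1 [depth=1]
Event 17 (EXEC): [IRQ1] PC=3: IRET -> resume MAIN at PC=2 (depth now 0) [depth=0]
Event 18 (EXEC): [MAIN] PC=2: DEC 3 -> ACC=-2 [depth=0]
Event 19 (INT 0): INT 0 arrives: push (MAIN, PC=3), enter IRQ0 at PC=0 (depth now 1) [depth=1]
Event 20 (EXEC): [IRQ0] PC=0: INC 2 -> ACC=0 [depth=1]
Event 21 (EXEC): [IRQ0] PC=1: INC 4 -> ACC=4 [depth=1]
Event 22 (EXEC): [IRQ0] PC=2: IRET -> resume MAIN at PC=3 (depth now 0) [depth=0]
Event 23 (INT 2): INT 2 arrives: push (MAIN, PC=3), enter IRQ2 at PC=0 (depth now 1) [depth=1]
Event 24 (INT 2): INT 2 arrives: push (IRQ2, PC=0), enter IRQ2 at PC=0 (depth now 2) [depth=2]
Event 25 (EXEC): [IRQ2] PC=0: INC 4 -> ACC=8 [depth=2]
Event 26 (EXEC): [IRQ2] PC=1: IRET -> resume IRQ2 at PC=0 (depth now 1) [depth=1]
Event 27 (EXEC): [IRQ2] PC=0: INC 4 -> ACC=12 [depth=1]
Event 28 (EXEC): [IRQ2] PC=1: IRET -> resume MAIN at PC=3 (depth now 0) [depth=0]
Event 29 (EXEC): [MAIN] PC=3: NOP [depth=0]
Event 30 (EXEC): [MAIN] PC=4: NOP [depth=0]
Event 31 (EXEC): [MAIN] PC=5: INC 5 -> ACC=17 [depth=0]
Event 32 (EXEC): [MAIN] PC=6: HALT [depth=0]
Max depth observed: 2

Answer: 2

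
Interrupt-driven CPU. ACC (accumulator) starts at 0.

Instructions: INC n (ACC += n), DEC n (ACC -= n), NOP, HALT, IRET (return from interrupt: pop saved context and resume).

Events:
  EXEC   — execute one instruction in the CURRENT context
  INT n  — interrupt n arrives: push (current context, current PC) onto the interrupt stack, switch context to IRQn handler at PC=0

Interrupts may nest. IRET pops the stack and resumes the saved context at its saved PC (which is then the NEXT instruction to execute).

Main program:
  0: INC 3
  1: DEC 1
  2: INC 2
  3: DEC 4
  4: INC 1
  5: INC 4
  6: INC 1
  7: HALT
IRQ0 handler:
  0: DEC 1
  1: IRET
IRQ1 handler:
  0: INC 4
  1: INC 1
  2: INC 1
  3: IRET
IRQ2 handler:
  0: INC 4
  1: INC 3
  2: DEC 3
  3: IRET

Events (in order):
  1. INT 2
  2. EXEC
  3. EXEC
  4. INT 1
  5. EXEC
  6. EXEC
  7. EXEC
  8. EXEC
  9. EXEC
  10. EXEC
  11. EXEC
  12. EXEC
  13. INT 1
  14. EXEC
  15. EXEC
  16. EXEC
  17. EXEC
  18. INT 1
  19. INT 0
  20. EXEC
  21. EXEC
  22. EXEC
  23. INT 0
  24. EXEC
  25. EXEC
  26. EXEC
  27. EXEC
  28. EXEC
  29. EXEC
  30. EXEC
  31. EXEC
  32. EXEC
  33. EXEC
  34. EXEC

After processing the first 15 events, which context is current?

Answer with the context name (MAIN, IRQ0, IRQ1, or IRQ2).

Answer: IRQ1

Derivation:
Event 1 (INT 2): INT 2 arrives: push (MAIN, PC=0), enter IRQ2 at PC=0 (depth now 1)
Event 2 (EXEC): [IRQ2] PC=0: INC 4 -> ACC=4
Event 3 (EXEC): [IRQ2] PC=1: INC 3 -> ACC=7
Event 4 (INT 1): INT 1 arrives: push (IRQ2, PC=2), enter IRQ1 at PC=0 (depth now 2)
Event 5 (EXEC): [IRQ1] PC=0: INC 4 -> ACC=11
Event 6 (EXEC): [IRQ1] PC=1: INC 1 -> ACC=12
Event 7 (EXEC): [IRQ1] PC=2: INC 1 -> ACC=13
Event 8 (EXEC): [IRQ1] PC=3: IRET -> resume IRQ2 at PC=2 (depth now 1)
Event 9 (EXEC): [IRQ2] PC=2: DEC 3 -> ACC=10
Event 10 (EXEC): [IRQ2] PC=3: IRET -> resume MAIN at PC=0 (depth now 0)
Event 11 (EXEC): [MAIN] PC=0: INC 3 -> ACC=13
Event 12 (EXEC): [MAIN] PC=1: DEC 1 -> ACC=12
Event 13 (INT 1): INT 1 arrives: push (MAIN, PC=2), enter IRQ1 at PC=0 (depth now 1)
Event 14 (EXEC): [IRQ1] PC=0: INC 4 -> ACC=16
Event 15 (EXEC): [IRQ1] PC=1: INC 1 -> ACC=17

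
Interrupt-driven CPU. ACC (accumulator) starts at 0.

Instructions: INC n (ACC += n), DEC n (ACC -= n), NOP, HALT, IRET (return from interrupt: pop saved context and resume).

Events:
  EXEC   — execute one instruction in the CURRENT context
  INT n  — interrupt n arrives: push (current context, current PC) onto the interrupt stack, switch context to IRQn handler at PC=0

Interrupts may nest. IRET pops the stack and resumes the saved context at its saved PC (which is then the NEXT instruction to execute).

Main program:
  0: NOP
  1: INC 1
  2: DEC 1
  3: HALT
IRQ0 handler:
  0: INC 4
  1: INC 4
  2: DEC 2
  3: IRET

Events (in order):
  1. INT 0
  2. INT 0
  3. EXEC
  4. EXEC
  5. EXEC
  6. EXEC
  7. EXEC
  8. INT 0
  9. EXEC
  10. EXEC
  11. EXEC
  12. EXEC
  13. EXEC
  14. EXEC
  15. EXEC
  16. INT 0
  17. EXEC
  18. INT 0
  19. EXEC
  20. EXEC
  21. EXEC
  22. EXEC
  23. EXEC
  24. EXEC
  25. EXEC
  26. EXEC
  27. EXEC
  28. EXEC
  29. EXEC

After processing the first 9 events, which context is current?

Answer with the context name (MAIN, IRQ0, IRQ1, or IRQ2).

Event 1 (INT 0): INT 0 arrives: push (MAIN, PC=0), enter IRQ0 at PC=0 (depth now 1)
Event 2 (INT 0): INT 0 arrives: push (IRQ0, PC=0), enter IRQ0 at PC=0 (depth now 2)
Event 3 (EXEC): [IRQ0] PC=0: INC 4 -> ACC=4
Event 4 (EXEC): [IRQ0] PC=1: INC 4 -> ACC=8
Event 5 (EXEC): [IRQ0] PC=2: DEC 2 -> ACC=6
Event 6 (EXEC): [IRQ0] PC=3: IRET -> resume IRQ0 at PC=0 (depth now 1)
Event 7 (EXEC): [IRQ0] PC=0: INC 4 -> ACC=10
Event 8 (INT 0): INT 0 arrives: push (IRQ0, PC=1), enter IRQ0 at PC=0 (depth now 2)
Event 9 (EXEC): [IRQ0] PC=0: INC 4 -> ACC=14

Answer: IRQ0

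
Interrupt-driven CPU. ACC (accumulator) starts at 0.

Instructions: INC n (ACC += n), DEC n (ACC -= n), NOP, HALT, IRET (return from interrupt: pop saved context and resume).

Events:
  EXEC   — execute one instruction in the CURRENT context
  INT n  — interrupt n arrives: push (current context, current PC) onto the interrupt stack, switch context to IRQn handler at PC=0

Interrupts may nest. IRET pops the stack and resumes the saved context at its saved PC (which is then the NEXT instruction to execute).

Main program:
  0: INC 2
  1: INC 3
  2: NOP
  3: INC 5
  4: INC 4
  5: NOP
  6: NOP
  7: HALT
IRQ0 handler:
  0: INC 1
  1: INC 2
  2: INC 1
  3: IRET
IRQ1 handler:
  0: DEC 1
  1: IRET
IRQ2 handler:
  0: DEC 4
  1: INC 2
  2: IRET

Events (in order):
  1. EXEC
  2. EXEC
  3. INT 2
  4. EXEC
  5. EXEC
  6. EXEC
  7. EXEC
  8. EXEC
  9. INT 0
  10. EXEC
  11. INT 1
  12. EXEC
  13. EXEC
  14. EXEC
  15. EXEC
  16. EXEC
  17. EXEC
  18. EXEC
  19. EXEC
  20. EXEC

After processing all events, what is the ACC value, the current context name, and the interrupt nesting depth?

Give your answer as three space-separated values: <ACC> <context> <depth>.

Event 1 (EXEC): [MAIN] PC=0: INC 2 -> ACC=2
Event 2 (EXEC): [MAIN] PC=1: INC 3 -> ACC=5
Event 3 (INT 2): INT 2 arrives: push (MAIN, PC=2), enter IRQ2 at PC=0 (depth now 1)
Event 4 (EXEC): [IRQ2] PC=0: DEC 4 -> ACC=1
Event 5 (EXEC): [IRQ2] PC=1: INC 2 -> ACC=3
Event 6 (EXEC): [IRQ2] PC=2: IRET -> resume MAIN at PC=2 (depth now 0)
Event 7 (EXEC): [MAIN] PC=2: NOP
Event 8 (EXEC): [MAIN] PC=3: INC 5 -> ACC=8
Event 9 (INT 0): INT 0 arrives: push (MAIN, PC=4), enter IRQ0 at PC=0 (depth now 1)
Event 10 (EXEC): [IRQ0] PC=0: INC 1 -> ACC=9
Event 11 (INT 1): INT 1 arrives: push (IRQ0, PC=1), enter IRQ1 at PC=0 (depth now 2)
Event 12 (EXEC): [IRQ1] PC=0: DEC 1 -> ACC=8
Event 13 (EXEC): [IRQ1] PC=1: IRET -> resume IRQ0 at PC=1 (depth now 1)
Event 14 (EXEC): [IRQ0] PC=1: INC 2 -> ACC=10
Event 15 (EXEC): [IRQ0] PC=2: INC 1 -> ACC=11
Event 16 (EXEC): [IRQ0] PC=3: IRET -> resume MAIN at PC=4 (depth now 0)
Event 17 (EXEC): [MAIN] PC=4: INC 4 -> ACC=15
Event 18 (EXEC): [MAIN] PC=5: NOP
Event 19 (EXEC): [MAIN] PC=6: NOP
Event 20 (EXEC): [MAIN] PC=7: HALT

Answer: 15 MAIN 0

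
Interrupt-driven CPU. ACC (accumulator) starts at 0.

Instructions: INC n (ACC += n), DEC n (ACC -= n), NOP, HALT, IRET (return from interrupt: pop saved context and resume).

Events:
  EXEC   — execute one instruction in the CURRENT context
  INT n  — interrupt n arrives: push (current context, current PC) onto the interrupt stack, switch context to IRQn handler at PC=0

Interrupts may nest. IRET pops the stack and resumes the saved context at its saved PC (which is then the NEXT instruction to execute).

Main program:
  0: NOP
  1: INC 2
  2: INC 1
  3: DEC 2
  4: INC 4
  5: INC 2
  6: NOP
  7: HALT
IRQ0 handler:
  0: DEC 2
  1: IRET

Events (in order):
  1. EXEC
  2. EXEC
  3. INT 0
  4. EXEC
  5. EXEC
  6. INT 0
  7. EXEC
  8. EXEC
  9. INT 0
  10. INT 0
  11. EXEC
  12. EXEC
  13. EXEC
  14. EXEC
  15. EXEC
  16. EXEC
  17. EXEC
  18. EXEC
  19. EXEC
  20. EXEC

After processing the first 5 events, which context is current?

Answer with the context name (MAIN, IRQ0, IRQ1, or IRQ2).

Answer: MAIN

Derivation:
Event 1 (EXEC): [MAIN] PC=0: NOP
Event 2 (EXEC): [MAIN] PC=1: INC 2 -> ACC=2
Event 3 (INT 0): INT 0 arrives: push (MAIN, PC=2), enter IRQ0 at PC=0 (depth now 1)
Event 4 (EXEC): [IRQ0] PC=0: DEC 2 -> ACC=0
Event 5 (EXEC): [IRQ0] PC=1: IRET -> resume MAIN at PC=2 (depth now 0)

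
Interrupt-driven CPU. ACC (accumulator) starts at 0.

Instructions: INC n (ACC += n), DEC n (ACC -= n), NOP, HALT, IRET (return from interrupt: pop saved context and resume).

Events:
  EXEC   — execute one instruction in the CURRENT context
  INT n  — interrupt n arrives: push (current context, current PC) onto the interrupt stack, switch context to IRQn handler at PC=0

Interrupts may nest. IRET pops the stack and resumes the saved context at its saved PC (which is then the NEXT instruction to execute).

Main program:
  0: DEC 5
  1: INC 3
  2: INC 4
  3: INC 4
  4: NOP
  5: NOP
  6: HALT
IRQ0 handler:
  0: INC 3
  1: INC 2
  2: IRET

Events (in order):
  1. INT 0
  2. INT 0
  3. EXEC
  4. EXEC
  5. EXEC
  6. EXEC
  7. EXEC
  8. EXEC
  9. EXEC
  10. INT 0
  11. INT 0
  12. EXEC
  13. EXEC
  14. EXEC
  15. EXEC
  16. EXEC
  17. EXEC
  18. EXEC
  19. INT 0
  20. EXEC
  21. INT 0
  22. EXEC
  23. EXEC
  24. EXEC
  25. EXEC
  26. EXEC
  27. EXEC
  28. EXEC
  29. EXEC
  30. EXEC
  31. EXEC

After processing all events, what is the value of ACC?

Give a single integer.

Event 1 (INT 0): INT 0 arrives: push (MAIN, PC=0), enter IRQ0 at PC=0 (depth now 1)
Event 2 (INT 0): INT 0 arrives: push (IRQ0, PC=0), enter IRQ0 at PC=0 (depth now 2)
Event 3 (EXEC): [IRQ0] PC=0: INC 3 -> ACC=3
Event 4 (EXEC): [IRQ0] PC=1: INC 2 -> ACC=5
Event 5 (EXEC): [IRQ0] PC=2: IRET -> resume IRQ0 at PC=0 (depth now 1)
Event 6 (EXEC): [IRQ0] PC=0: INC 3 -> ACC=8
Event 7 (EXEC): [IRQ0] PC=1: INC 2 -> ACC=10
Event 8 (EXEC): [IRQ0] PC=2: IRET -> resume MAIN at PC=0 (depth now 0)
Event 9 (EXEC): [MAIN] PC=0: DEC 5 -> ACC=5
Event 10 (INT 0): INT 0 arrives: push (MAIN, PC=1), enter IRQ0 at PC=0 (depth now 1)
Event 11 (INT 0): INT 0 arrives: push (IRQ0, PC=0), enter IRQ0 at PC=0 (depth now 2)
Event 12 (EXEC): [IRQ0] PC=0: INC 3 -> ACC=8
Event 13 (EXEC): [IRQ0] PC=1: INC 2 -> ACC=10
Event 14 (EXEC): [IRQ0] PC=2: IRET -> resume IRQ0 at PC=0 (depth now 1)
Event 15 (EXEC): [IRQ0] PC=0: INC 3 -> ACC=13
Event 16 (EXEC): [IRQ0] PC=1: INC 2 -> ACC=15
Event 17 (EXEC): [IRQ0] PC=2: IRET -> resume MAIN at PC=1 (depth now 0)
Event 18 (EXEC): [MAIN] PC=1: INC 3 -> ACC=18
Event 19 (INT 0): INT 0 arrives: push (MAIN, PC=2), enter IRQ0 at PC=0 (depth now 1)
Event 20 (EXEC): [IRQ0] PC=0: INC 3 -> ACC=21
Event 21 (INT 0): INT 0 arrives: push (IRQ0, PC=1), enter IRQ0 at PC=0 (depth now 2)
Event 22 (EXEC): [IRQ0] PC=0: INC 3 -> ACC=24
Event 23 (EXEC): [IRQ0] PC=1: INC 2 -> ACC=26
Event 24 (EXEC): [IRQ0] PC=2: IRET -> resume IRQ0 at PC=1 (depth now 1)
Event 25 (EXEC): [IRQ0] PC=1: INC 2 -> ACC=28
Event 26 (EXEC): [IRQ0] PC=2: IRET -> resume MAIN at PC=2 (depth now 0)
Event 27 (EXEC): [MAIN] PC=2: INC 4 -> ACC=32
Event 28 (EXEC): [MAIN] PC=3: INC 4 -> ACC=36
Event 29 (EXEC): [MAIN] PC=4: NOP
Event 30 (EXEC): [MAIN] PC=5: NOP
Event 31 (EXEC): [MAIN] PC=6: HALT

Answer: 36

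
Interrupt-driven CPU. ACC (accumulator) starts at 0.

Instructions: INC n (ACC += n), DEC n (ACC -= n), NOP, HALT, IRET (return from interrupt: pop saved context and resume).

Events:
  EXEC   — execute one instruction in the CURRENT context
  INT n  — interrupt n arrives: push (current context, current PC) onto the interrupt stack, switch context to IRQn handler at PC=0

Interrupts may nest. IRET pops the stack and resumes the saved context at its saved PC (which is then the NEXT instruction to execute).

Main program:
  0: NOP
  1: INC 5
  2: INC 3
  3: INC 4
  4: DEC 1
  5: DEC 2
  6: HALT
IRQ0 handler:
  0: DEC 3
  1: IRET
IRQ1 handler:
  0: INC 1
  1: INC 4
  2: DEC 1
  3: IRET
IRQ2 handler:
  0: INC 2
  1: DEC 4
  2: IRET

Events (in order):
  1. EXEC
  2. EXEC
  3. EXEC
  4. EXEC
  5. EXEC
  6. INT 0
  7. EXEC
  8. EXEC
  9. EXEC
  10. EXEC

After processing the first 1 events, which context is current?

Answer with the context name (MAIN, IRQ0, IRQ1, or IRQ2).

Event 1 (EXEC): [MAIN] PC=0: NOP

Answer: MAIN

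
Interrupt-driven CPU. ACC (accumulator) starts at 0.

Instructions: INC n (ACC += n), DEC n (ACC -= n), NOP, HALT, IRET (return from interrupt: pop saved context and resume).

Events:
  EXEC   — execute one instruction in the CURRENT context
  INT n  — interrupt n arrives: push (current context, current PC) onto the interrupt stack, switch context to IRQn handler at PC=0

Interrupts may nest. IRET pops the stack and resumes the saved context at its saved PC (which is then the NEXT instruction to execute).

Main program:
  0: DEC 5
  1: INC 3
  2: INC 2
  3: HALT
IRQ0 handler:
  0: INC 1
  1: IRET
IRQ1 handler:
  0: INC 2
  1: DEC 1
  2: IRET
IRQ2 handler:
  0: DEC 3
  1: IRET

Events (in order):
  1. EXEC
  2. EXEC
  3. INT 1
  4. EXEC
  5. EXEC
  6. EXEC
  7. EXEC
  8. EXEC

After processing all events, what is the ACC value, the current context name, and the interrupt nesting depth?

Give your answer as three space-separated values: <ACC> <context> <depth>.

Answer: 1 MAIN 0

Derivation:
Event 1 (EXEC): [MAIN] PC=0: DEC 5 -> ACC=-5
Event 2 (EXEC): [MAIN] PC=1: INC 3 -> ACC=-2
Event 3 (INT 1): INT 1 arrives: push (MAIN, PC=2), enter IRQ1 at PC=0 (depth now 1)
Event 4 (EXEC): [IRQ1] PC=0: INC 2 -> ACC=0
Event 5 (EXEC): [IRQ1] PC=1: DEC 1 -> ACC=-1
Event 6 (EXEC): [IRQ1] PC=2: IRET -> resume MAIN at PC=2 (depth now 0)
Event 7 (EXEC): [MAIN] PC=2: INC 2 -> ACC=1
Event 8 (EXEC): [MAIN] PC=3: HALT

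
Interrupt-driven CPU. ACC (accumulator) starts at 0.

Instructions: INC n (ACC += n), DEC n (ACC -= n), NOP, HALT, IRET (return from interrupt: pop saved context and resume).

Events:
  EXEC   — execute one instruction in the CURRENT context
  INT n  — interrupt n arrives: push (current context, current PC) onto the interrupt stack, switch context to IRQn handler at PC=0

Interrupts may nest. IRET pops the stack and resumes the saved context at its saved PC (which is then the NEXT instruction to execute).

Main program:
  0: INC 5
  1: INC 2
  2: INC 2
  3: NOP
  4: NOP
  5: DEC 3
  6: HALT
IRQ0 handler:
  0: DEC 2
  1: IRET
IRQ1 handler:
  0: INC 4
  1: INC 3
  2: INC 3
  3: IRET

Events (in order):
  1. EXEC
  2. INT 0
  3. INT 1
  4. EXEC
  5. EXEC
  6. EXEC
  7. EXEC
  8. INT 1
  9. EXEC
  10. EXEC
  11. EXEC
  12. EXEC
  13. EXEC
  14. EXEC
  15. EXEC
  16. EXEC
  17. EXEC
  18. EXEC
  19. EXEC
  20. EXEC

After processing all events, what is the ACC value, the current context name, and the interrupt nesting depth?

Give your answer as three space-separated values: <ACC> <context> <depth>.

Answer: 24 MAIN 0

Derivation:
Event 1 (EXEC): [MAIN] PC=0: INC 5 -> ACC=5
Event 2 (INT 0): INT 0 arrives: push (MAIN, PC=1), enter IRQ0 at PC=0 (depth now 1)
Event 3 (INT 1): INT 1 arrives: push (IRQ0, PC=0), enter IRQ1 at PC=0 (depth now 2)
Event 4 (EXEC): [IRQ1] PC=0: INC 4 -> ACC=9
Event 5 (EXEC): [IRQ1] PC=1: INC 3 -> ACC=12
Event 6 (EXEC): [IRQ1] PC=2: INC 3 -> ACC=15
Event 7 (EXEC): [IRQ1] PC=3: IRET -> resume IRQ0 at PC=0 (depth now 1)
Event 8 (INT 1): INT 1 arrives: push (IRQ0, PC=0), enter IRQ1 at PC=0 (depth now 2)
Event 9 (EXEC): [IRQ1] PC=0: INC 4 -> ACC=19
Event 10 (EXEC): [IRQ1] PC=1: INC 3 -> ACC=22
Event 11 (EXEC): [IRQ1] PC=2: INC 3 -> ACC=25
Event 12 (EXEC): [IRQ1] PC=3: IRET -> resume IRQ0 at PC=0 (depth now 1)
Event 13 (EXEC): [IRQ0] PC=0: DEC 2 -> ACC=23
Event 14 (EXEC): [IRQ0] PC=1: IRET -> resume MAIN at PC=1 (depth now 0)
Event 15 (EXEC): [MAIN] PC=1: INC 2 -> ACC=25
Event 16 (EXEC): [MAIN] PC=2: INC 2 -> ACC=27
Event 17 (EXEC): [MAIN] PC=3: NOP
Event 18 (EXEC): [MAIN] PC=4: NOP
Event 19 (EXEC): [MAIN] PC=5: DEC 3 -> ACC=24
Event 20 (EXEC): [MAIN] PC=6: HALT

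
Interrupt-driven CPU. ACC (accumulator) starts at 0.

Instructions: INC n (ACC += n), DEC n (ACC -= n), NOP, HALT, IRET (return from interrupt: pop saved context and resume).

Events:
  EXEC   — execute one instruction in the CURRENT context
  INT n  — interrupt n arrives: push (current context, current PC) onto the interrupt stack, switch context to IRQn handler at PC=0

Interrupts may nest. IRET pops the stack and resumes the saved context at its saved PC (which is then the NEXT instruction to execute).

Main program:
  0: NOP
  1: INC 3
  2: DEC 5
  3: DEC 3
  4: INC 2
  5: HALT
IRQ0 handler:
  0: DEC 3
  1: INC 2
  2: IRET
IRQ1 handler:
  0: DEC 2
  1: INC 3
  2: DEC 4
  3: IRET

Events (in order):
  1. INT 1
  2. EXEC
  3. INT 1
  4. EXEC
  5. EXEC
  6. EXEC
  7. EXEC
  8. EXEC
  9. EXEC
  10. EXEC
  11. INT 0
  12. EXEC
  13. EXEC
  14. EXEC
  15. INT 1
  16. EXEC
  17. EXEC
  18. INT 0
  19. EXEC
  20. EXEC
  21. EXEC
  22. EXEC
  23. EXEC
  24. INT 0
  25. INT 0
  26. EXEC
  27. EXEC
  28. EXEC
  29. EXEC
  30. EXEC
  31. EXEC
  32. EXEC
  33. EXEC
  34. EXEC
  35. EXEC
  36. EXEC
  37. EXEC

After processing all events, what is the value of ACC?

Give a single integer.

Event 1 (INT 1): INT 1 arrives: push (MAIN, PC=0), enter IRQ1 at PC=0 (depth now 1)
Event 2 (EXEC): [IRQ1] PC=0: DEC 2 -> ACC=-2
Event 3 (INT 1): INT 1 arrives: push (IRQ1, PC=1), enter IRQ1 at PC=0 (depth now 2)
Event 4 (EXEC): [IRQ1] PC=0: DEC 2 -> ACC=-4
Event 5 (EXEC): [IRQ1] PC=1: INC 3 -> ACC=-1
Event 6 (EXEC): [IRQ1] PC=2: DEC 4 -> ACC=-5
Event 7 (EXEC): [IRQ1] PC=3: IRET -> resume IRQ1 at PC=1 (depth now 1)
Event 8 (EXEC): [IRQ1] PC=1: INC 3 -> ACC=-2
Event 9 (EXEC): [IRQ1] PC=2: DEC 4 -> ACC=-6
Event 10 (EXEC): [IRQ1] PC=3: IRET -> resume MAIN at PC=0 (depth now 0)
Event 11 (INT 0): INT 0 arrives: push (MAIN, PC=0), enter IRQ0 at PC=0 (depth now 1)
Event 12 (EXEC): [IRQ0] PC=0: DEC 3 -> ACC=-9
Event 13 (EXEC): [IRQ0] PC=1: INC 2 -> ACC=-7
Event 14 (EXEC): [IRQ0] PC=2: IRET -> resume MAIN at PC=0 (depth now 0)
Event 15 (INT 1): INT 1 arrives: push (MAIN, PC=0), enter IRQ1 at PC=0 (depth now 1)
Event 16 (EXEC): [IRQ1] PC=0: DEC 2 -> ACC=-9
Event 17 (EXEC): [IRQ1] PC=1: INC 3 -> ACC=-6
Event 18 (INT 0): INT 0 arrives: push (IRQ1, PC=2), enter IRQ0 at PC=0 (depth now 2)
Event 19 (EXEC): [IRQ0] PC=0: DEC 3 -> ACC=-9
Event 20 (EXEC): [IRQ0] PC=1: INC 2 -> ACC=-7
Event 21 (EXEC): [IRQ0] PC=2: IRET -> resume IRQ1 at PC=2 (depth now 1)
Event 22 (EXEC): [IRQ1] PC=2: DEC 4 -> ACC=-11
Event 23 (EXEC): [IRQ1] PC=3: IRET -> resume MAIN at PC=0 (depth now 0)
Event 24 (INT 0): INT 0 arrives: push (MAIN, PC=0), enter IRQ0 at PC=0 (depth now 1)
Event 25 (INT 0): INT 0 arrives: push (IRQ0, PC=0), enter IRQ0 at PC=0 (depth now 2)
Event 26 (EXEC): [IRQ0] PC=0: DEC 3 -> ACC=-14
Event 27 (EXEC): [IRQ0] PC=1: INC 2 -> ACC=-12
Event 28 (EXEC): [IRQ0] PC=2: IRET -> resume IRQ0 at PC=0 (depth now 1)
Event 29 (EXEC): [IRQ0] PC=0: DEC 3 -> ACC=-15
Event 30 (EXEC): [IRQ0] PC=1: INC 2 -> ACC=-13
Event 31 (EXEC): [IRQ0] PC=2: IRET -> resume MAIN at PC=0 (depth now 0)
Event 32 (EXEC): [MAIN] PC=0: NOP
Event 33 (EXEC): [MAIN] PC=1: INC 3 -> ACC=-10
Event 34 (EXEC): [MAIN] PC=2: DEC 5 -> ACC=-15
Event 35 (EXEC): [MAIN] PC=3: DEC 3 -> ACC=-18
Event 36 (EXEC): [MAIN] PC=4: INC 2 -> ACC=-16
Event 37 (EXEC): [MAIN] PC=5: HALT

Answer: -16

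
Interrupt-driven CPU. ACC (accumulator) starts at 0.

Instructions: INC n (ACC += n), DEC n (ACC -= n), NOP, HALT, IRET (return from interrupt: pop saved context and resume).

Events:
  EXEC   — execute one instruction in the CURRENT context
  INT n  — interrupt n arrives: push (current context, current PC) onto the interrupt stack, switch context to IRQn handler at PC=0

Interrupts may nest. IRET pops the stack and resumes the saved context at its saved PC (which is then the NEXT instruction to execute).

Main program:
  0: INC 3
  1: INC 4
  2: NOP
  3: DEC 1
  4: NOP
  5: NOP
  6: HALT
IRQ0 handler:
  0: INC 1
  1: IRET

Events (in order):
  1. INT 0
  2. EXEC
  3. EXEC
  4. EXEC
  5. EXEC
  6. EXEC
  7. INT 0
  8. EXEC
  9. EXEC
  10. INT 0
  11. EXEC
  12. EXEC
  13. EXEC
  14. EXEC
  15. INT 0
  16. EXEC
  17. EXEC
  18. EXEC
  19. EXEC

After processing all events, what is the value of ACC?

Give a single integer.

Answer: 10

Derivation:
Event 1 (INT 0): INT 0 arrives: push (MAIN, PC=0), enter IRQ0 at PC=0 (depth now 1)
Event 2 (EXEC): [IRQ0] PC=0: INC 1 -> ACC=1
Event 3 (EXEC): [IRQ0] PC=1: IRET -> resume MAIN at PC=0 (depth now 0)
Event 4 (EXEC): [MAIN] PC=0: INC 3 -> ACC=4
Event 5 (EXEC): [MAIN] PC=1: INC 4 -> ACC=8
Event 6 (EXEC): [MAIN] PC=2: NOP
Event 7 (INT 0): INT 0 arrives: push (MAIN, PC=3), enter IRQ0 at PC=0 (depth now 1)
Event 8 (EXEC): [IRQ0] PC=0: INC 1 -> ACC=9
Event 9 (EXEC): [IRQ0] PC=1: IRET -> resume MAIN at PC=3 (depth now 0)
Event 10 (INT 0): INT 0 arrives: push (MAIN, PC=3), enter IRQ0 at PC=0 (depth now 1)
Event 11 (EXEC): [IRQ0] PC=0: INC 1 -> ACC=10
Event 12 (EXEC): [IRQ0] PC=1: IRET -> resume MAIN at PC=3 (depth now 0)
Event 13 (EXEC): [MAIN] PC=3: DEC 1 -> ACC=9
Event 14 (EXEC): [MAIN] PC=4: NOP
Event 15 (INT 0): INT 0 arrives: push (MAIN, PC=5), enter IRQ0 at PC=0 (depth now 1)
Event 16 (EXEC): [IRQ0] PC=0: INC 1 -> ACC=10
Event 17 (EXEC): [IRQ0] PC=1: IRET -> resume MAIN at PC=5 (depth now 0)
Event 18 (EXEC): [MAIN] PC=5: NOP
Event 19 (EXEC): [MAIN] PC=6: HALT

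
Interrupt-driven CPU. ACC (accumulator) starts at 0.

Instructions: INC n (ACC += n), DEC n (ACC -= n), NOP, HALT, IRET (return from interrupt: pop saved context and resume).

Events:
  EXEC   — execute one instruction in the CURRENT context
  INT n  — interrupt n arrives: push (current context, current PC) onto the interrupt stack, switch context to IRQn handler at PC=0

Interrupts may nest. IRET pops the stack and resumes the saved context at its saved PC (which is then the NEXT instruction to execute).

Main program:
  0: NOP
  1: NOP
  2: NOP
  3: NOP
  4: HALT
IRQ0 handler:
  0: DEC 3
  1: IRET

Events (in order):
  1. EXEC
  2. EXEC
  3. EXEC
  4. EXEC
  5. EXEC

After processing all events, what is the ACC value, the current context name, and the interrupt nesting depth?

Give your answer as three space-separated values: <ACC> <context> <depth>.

Event 1 (EXEC): [MAIN] PC=0: NOP
Event 2 (EXEC): [MAIN] PC=1: NOP
Event 3 (EXEC): [MAIN] PC=2: NOP
Event 4 (EXEC): [MAIN] PC=3: NOP
Event 5 (EXEC): [MAIN] PC=4: HALT

Answer: 0 MAIN 0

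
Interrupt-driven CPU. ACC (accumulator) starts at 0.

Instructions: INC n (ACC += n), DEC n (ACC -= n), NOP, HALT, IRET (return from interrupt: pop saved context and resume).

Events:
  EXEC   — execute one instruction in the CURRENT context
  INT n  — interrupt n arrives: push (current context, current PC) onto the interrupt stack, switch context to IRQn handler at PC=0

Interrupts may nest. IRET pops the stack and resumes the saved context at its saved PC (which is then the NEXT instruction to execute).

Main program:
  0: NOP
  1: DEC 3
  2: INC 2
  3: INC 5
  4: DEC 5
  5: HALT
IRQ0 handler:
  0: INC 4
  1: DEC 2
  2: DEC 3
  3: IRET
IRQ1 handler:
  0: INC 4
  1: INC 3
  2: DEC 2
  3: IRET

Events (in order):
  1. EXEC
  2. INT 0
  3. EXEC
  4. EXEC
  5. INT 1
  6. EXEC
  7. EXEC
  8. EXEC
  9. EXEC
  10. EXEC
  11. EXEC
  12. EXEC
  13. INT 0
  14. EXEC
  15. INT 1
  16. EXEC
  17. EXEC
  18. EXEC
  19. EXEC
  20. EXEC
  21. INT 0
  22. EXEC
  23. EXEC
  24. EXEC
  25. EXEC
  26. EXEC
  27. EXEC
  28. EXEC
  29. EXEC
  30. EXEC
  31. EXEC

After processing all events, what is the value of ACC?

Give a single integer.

Answer: 6

Derivation:
Event 1 (EXEC): [MAIN] PC=0: NOP
Event 2 (INT 0): INT 0 arrives: push (MAIN, PC=1), enter IRQ0 at PC=0 (depth now 1)
Event 3 (EXEC): [IRQ0] PC=0: INC 4 -> ACC=4
Event 4 (EXEC): [IRQ0] PC=1: DEC 2 -> ACC=2
Event 5 (INT 1): INT 1 arrives: push (IRQ0, PC=2), enter IRQ1 at PC=0 (depth now 2)
Event 6 (EXEC): [IRQ1] PC=0: INC 4 -> ACC=6
Event 7 (EXEC): [IRQ1] PC=1: INC 3 -> ACC=9
Event 8 (EXEC): [IRQ1] PC=2: DEC 2 -> ACC=7
Event 9 (EXEC): [IRQ1] PC=3: IRET -> resume IRQ0 at PC=2 (depth now 1)
Event 10 (EXEC): [IRQ0] PC=2: DEC 3 -> ACC=4
Event 11 (EXEC): [IRQ0] PC=3: IRET -> resume MAIN at PC=1 (depth now 0)
Event 12 (EXEC): [MAIN] PC=1: DEC 3 -> ACC=1
Event 13 (INT 0): INT 0 arrives: push (MAIN, PC=2), enter IRQ0 at PC=0 (depth now 1)
Event 14 (EXEC): [IRQ0] PC=0: INC 4 -> ACC=5
Event 15 (INT 1): INT 1 arrives: push (IRQ0, PC=1), enter IRQ1 at PC=0 (depth now 2)
Event 16 (EXEC): [IRQ1] PC=0: INC 4 -> ACC=9
Event 17 (EXEC): [IRQ1] PC=1: INC 3 -> ACC=12
Event 18 (EXEC): [IRQ1] PC=2: DEC 2 -> ACC=10
Event 19 (EXEC): [IRQ1] PC=3: IRET -> resume IRQ0 at PC=1 (depth now 1)
Event 20 (EXEC): [IRQ0] PC=1: DEC 2 -> ACC=8
Event 21 (INT 0): INT 0 arrives: push (IRQ0, PC=2), enter IRQ0 at PC=0 (depth now 2)
Event 22 (EXEC): [IRQ0] PC=0: INC 4 -> ACC=12
Event 23 (EXEC): [IRQ0] PC=1: DEC 2 -> ACC=10
Event 24 (EXEC): [IRQ0] PC=2: DEC 3 -> ACC=7
Event 25 (EXEC): [IRQ0] PC=3: IRET -> resume IRQ0 at PC=2 (depth now 1)
Event 26 (EXEC): [IRQ0] PC=2: DEC 3 -> ACC=4
Event 27 (EXEC): [IRQ0] PC=3: IRET -> resume MAIN at PC=2 (depth now 0)
Event 28 (EXEC): [MAIN] PC=2: INC 2 -> ACC=6
Event 29 (EXEC): [MAIN] PC=3: INC 5 -> ACC=11
Event 30 (EXEC): [MAIN] PC=4: DEC 5 -> ACC=6
Event 31 (EXEC): [MAIN] PC=5: HALT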